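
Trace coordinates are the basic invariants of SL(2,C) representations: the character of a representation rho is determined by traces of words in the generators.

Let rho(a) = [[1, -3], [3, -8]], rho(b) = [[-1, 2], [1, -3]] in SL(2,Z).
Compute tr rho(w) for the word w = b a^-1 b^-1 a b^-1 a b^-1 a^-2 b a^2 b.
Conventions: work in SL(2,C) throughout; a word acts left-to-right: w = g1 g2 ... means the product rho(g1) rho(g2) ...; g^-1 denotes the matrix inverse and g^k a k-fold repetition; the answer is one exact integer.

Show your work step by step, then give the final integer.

rho(b) = [[-1, 2], [1, -3]]
... * rho(a^-1) = [[-8, 3], [-3, 1]]  ->  [[2, -1], [1, 0]]
... * rho(b^-1) = [[-3, -2], [-1, -1]]  ->  [[-5, -3], [-3, -2]]
... * rho(a) = [[1, -3], [3, -8]]  ->  [[-14, 39], [-9, 25]]
... * rho(b^-1) = [[-3, -2], [-1, -1]]  ->  [[3, -11], [2, -7]]
... * rho(a) = [[1, -3], [3, -8]]  ->  [[-30, 79], [-19, 50]]
... * rho(b^-1) = [[-3, -2], [-1, -1]]  ->  [[11, -19], [7, -12]]
... * rho(a^-1) = [[-8, 3], [-3, 1]]  ->  [[-31, 14], [-20, 9]]
... * rho(a^-1) = [[-8, 3], [-3, 1]]  ->  [[206, -79], [133, -51]]
... * rho(b) = [[-1, 2], [1, -3]]  ->  [[-285, 649], [-184, 419]]
... * rho(a) = [[1, -3], [3, -8]]  ->  [[1662, -4337], [1073, -2800]]
... * rho(a) = [[1, -3], [3, -8]]  ->  [[-11349, 29710], [-7327, 19181]]
... * rho(b) = [[-1, 2], [1, -3]]  ->  [[41059, -111828], [26508, -72197]]
tr = 41059 + -72197 = -31138

-31138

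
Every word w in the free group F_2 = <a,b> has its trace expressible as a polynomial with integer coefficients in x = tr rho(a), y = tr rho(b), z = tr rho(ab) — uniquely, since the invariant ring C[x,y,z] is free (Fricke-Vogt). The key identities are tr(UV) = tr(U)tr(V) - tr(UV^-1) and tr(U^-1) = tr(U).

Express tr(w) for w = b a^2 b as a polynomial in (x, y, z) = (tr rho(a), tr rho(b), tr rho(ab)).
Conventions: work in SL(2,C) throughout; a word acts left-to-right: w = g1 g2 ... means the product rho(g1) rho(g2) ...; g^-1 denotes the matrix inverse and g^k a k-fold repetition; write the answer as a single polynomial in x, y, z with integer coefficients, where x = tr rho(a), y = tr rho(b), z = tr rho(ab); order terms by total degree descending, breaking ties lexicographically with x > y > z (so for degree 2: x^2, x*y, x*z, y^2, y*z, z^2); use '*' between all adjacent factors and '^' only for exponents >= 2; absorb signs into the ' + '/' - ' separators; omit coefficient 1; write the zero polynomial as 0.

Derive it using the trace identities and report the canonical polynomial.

tr(a^2 b) = tr(a)*tr(b a) - tr(b) = x*z - y
tr(a^2) = tr(a)*tr(a) - tr(1) = x^2 - 2
tr(b a^2 b) = tr(b)*tr(a^2 b) - tr(a^2) = x*y*z - x^2 - y^2 + 2

x*y*z - x^2 - y^2 + 2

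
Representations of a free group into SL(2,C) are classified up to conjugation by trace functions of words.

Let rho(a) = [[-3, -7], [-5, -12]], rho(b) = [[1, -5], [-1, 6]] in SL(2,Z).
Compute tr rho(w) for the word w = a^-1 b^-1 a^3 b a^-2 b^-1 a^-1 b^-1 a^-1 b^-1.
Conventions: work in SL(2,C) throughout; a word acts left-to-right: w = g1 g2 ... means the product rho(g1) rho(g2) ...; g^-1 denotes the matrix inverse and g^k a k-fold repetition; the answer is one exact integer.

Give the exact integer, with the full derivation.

rho(a^-1) = [[-12, 7], [5, -3]]
... * rho(b^-1) = [[6, 5], [1, 1]]  ->  [[-65, -53], [27, 22]]
... * rho(a) = [[-3, -7], [-5, -12]]  ->  [[460, 1091], [-191, -453]]
... * rho(a) = [[-3, -7], [-5, -12]]  ->  [[-6835, -16312], [2838, 6773]]
... * rho(a) = [[-3, -7], [-5, -12]]  ->  [[102065, 243589], [-42379, -101142]]
... * rho(b) = [[1, -5], [-1, 6]]  ->  [[-141524, 951209], [58763, -394957]]
... * rho(a^-1) = [[-12, 7], [5, -3]]  ->  [[6454333, -3844295], [-2679941, 1596212]]
... * rho(a^-1) = [[-12, 7], [5, -3]]  ->  [[-96673471, 56713216], [40140352, -23548223]]
... * rho(b^-1) = [[6, 5], [1, 1]]  ->  [[-523327610, -426654139], [217293889, 177153537]]
... * rho(a^-1) = [[-12, 7], [5, -3]]  ->  [[4146660625, -2383330853], [-1721758983, 989596612]]
... * rho(b^-1) = [[6, 5], [1, 1]]  ->  [[22496632897, 18349972272], [-9340957286, -7619198303]]
... * rho(a^-1) = [[-12, 7], [5, -3]]  ->  [[-178209733404, 102426513463], [73995495917, -42529106093]]
... * rho(b^-1) = [[6, 5], [1, 1]]  ->  [[-966831886961, -788622153557], [401443869409, 327448373492]]
tr = -966831886961 + 327448373492 = -639383513469

-639383513469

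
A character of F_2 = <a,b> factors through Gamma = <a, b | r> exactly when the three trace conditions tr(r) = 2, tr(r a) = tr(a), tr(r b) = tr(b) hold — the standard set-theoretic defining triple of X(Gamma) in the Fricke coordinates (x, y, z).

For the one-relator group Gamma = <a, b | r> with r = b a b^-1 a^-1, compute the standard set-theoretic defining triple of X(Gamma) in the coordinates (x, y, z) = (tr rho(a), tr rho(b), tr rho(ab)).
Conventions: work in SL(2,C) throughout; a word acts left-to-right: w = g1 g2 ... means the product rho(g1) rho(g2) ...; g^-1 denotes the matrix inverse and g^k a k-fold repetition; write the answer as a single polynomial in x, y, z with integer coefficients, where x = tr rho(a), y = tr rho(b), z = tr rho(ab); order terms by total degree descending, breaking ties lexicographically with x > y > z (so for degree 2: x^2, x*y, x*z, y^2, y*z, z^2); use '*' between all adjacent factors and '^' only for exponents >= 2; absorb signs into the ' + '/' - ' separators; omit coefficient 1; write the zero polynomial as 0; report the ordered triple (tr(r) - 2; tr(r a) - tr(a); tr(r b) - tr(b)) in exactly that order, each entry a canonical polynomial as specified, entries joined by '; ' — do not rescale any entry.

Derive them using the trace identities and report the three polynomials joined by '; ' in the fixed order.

tr(a b a) = tr(a) * tr(b a) - tr(b) = x*z - y
reduce: tr(a b a b) = tr(b a) * tr(b a) - tr(1) = z^2 - 2
reduce: tr(b a b^-1 a) = tr(a b a) * tr(b) - tr(a b a b) = x*y*z - y^2 - z^2 + 2
so tr(b a b^-1 a^-1) = tr(b a b^-1) * tr(a) - tr(b a b^-1 a) = -x*y*z + x^2 + y^2 + z^2 - 2
so tr(b^2) = tr(b) * tr(b) - tr(1) = y^2 - 2
so tr(b a b) = tr(b) * tr(a b) - tr(a) = y*z - x
tr(b^2 a b) = tr(b) * tr(b a b) - tr(b a) = y^2*z - x*y - z
reduce: tr(b^2 a b a) = tr(b) * tr(a b a b) - tr(a b a) = y*z^2 - x*z - y
so tr(a^-1 b^2 a b) = tr(b^2 a b) * tr(a) - tr(b^2 a b a) = x*y^2*z - x^2*y - y*z^2 + y
so tr(b a b^-1 a^-1 b) = tr(a^-1 b^2 a) * tr(b) - tr(a^-1 b^2 a b) = -x*y^2*z + x^2*y + y^3 + y*z^2 - 3*y
assemble the triple (tr(r) - 2; tr(r a) - x; tr(r b) - y)

-x*y*z + x^2 + y^2 + z^2 - 4; 0; -x*y^2*z + x^2*y + y^3 + y*z^2 - 4*y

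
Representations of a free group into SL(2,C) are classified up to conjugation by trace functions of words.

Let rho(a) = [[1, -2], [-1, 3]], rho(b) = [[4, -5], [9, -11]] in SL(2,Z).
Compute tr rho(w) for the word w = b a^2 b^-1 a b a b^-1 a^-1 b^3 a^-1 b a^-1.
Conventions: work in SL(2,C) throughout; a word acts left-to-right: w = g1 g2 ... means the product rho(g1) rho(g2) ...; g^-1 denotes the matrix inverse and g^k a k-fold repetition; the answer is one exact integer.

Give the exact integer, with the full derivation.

-16098031590

rho(b) = [[4, -5], [9, -11]]
... * rho(a) = [[1, -2], [-1, 3]]  ->  [[9, -23], [20, -51]]
... * rho(a) = [[1, -2], [-1, 3]]  ->  [[32, -87], [71, -193]]
... * rho(b^-1) = [[-11, 5], [-9, 4]]  ->  [[431, -188], [956, -417]]
... * rho(a) = [[1, -2], [-1, 3]]  ->  [[619, -1426], [1373, -3163]]
... * rho(b) = [[4, -5], [9, -11]]  ->  [[-10358, 12591], [-22975, 27928]]
... * rho(a) = [[1, -2], [-1, 3]]  ->  [[-22949, 58489], [-50903, 129734]]
... * rho(b^-1) = [[-11, 5], [-9, 4]]  ->  [[-273962, 119211], [-607673, 264421]]
... * rho(a^-1) = [[3, 2], [1, 1]]  ->  [[-702675, -428713], [-1558598, -950925]]
... * rho(b) = [[4, -5], [9, -11]]  ->  [[-6669117, 8229218], [-14792717, 18253165]]
... * rho(b) = [[4, -5], [9, -11]]  ->  [[47386494, -57175813], [105107617, -126821230]]
... * rho(b) = [[4, -5], [9, -11]]  ->  [[-325036341, 392001473], [-720960602, 869495445]]
... * rho(a^-1) = [[3, 2], [1, 1]]  ->  [[-583107550, -258071209], [-1293386361, -572425759]]
... * rho(b) = [[4, -5], [9, -11]]  ->  [[-4655071081, 5754321049], [-10325377275, 12763615154]]
... * rho(a^-1) = [[3, 2], [1, 1]]  ->  [[-8210892194, -3555821113], [-18212516671, -7887139396]]
tr = -8210892194 + -7887139396 = -16098031590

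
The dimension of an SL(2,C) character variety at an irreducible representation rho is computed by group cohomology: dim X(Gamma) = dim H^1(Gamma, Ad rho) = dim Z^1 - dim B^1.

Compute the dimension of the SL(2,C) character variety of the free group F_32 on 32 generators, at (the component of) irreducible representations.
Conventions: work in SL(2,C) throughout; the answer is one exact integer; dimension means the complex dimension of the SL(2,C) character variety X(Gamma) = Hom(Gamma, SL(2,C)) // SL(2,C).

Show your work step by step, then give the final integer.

The free group F_32: 32 generators, no relators.
Z^1(Gamma, Ad rho) = (sl_2)^32: a cocycle is a free choice of one sl_2 vector per generator, so dim Z^1 = 3*32 = 96.
dim B^1 = 3: the coboundary map is injective because an irreducible image has centralizer 0 in sl_2.
Therefore dim X = 96 - 3 = 93.

93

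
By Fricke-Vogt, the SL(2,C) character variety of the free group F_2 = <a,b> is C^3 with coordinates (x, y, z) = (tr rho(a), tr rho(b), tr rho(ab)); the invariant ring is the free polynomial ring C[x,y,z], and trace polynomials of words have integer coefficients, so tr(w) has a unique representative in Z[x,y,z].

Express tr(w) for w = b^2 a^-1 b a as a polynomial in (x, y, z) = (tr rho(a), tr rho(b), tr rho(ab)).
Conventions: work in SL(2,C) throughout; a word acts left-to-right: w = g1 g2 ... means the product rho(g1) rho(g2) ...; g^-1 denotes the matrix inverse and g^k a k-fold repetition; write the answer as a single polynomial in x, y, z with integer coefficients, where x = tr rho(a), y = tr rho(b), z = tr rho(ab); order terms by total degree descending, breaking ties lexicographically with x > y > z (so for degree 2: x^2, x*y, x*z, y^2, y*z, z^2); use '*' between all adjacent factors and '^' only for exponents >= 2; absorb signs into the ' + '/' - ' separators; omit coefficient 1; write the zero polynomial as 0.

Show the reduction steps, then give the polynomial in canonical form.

x*y^2*z - x^2*y - y*z^2 + y

trace(b a b) = trace(b) trace(a b) - trace(a) = y*z - x
trace(b a b^2) = trace(b) trace(b a b) - trace(b a) = y^2*z - x*y - z
trace(a b a b) = trace(a b) trace(a b) - trace(1)   [split at repeated a] = z^2 - 2
trace(a b a) = trace(a) trace(b a) - trace(b) = x*z - y
reduce: trace(b a b^2 a) = trace(b) trace(a b a b) - trace(a b a) = y*z^2 - x*z - y
trace(b^2 a^-1 b a) = trace(b a b^2) trace(a) - trace(b a b^2 a) = x*y^2*z - x^2*y - y*z^2 + y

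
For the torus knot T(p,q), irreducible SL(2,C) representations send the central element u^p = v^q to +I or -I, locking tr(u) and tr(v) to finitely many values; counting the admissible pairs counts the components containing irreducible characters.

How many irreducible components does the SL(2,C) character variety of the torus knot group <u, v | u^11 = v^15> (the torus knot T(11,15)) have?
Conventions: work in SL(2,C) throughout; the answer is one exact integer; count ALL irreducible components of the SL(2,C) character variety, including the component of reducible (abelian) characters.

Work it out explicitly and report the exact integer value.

For T(11,15): irreducibility forces the central element u^11 = v^15 to one of +I, -I.
This locks tr(u) to 2*cos(pi*alpha/11), alpha in 1..10, and tr(v) to 2*cos(pi*beta/15), beta in 1..14, on each component of irreducible characters.
u^11 = (-1)^alpha I and v^15 = (-1)^beta I must agree, so alpha and beta have equal parity.
count pairs: odd alpha (5 choices) x odd beta (7), plus even alpha (5) x even beta (7): 5*7 + 5*7 = 70.
That is 70 components of irreducible characters, and with the reducible (abelian) component the total is 71.

71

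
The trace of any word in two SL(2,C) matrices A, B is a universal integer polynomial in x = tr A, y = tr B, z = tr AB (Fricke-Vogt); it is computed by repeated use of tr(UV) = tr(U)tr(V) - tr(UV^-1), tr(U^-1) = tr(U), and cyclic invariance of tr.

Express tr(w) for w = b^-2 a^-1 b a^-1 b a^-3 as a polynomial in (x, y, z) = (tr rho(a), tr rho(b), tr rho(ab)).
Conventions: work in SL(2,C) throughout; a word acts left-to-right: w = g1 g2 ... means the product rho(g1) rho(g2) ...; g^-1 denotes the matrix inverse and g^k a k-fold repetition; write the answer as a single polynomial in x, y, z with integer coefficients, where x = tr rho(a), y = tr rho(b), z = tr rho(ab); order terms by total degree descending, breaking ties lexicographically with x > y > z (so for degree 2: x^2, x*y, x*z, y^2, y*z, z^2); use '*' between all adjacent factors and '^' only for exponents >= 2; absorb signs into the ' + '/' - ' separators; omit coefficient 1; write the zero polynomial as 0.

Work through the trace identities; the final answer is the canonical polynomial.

trace(b a^-1) = trace(b)*trace(a) - trace(b a) = x*y - z
trace(a^-2 b) = trace(b a^-1)*trace(a) - trace(b) = x^2*y - x*z - y
trace(a^-1 b a^-2) = trace(a^-2 b)*trace(a) - trace(a^-2 b a) = x^3*y - x^2*z - 2*x*y + z
use: trace(b^2) = trace(b)*trace(b) - trace(1) = y^2 - 2
apply: trace(b^2 a) = trace(b)*trace(a b) - trace(a) = y*z - x
trace(b a^-1 b) = trace(b^2)*trace(a) - trace(b^2 a) = x*y^2 - y*z - x
trace(b a b a) = trace(a b)*trace(a b) - trace(1) = z^2 - 2
trace(b a^-1 b a) = trace(b a b)*trace(a) - trace(b a b a) = x*y*z - x^2 - z^2 + 2
apply: trace(b a^-1 b a^-1) = trace(b a^-1 b)*trace(a) - trace(b a^-1 b a) = x^2*y^2 - 2*x*y*z + z^2 - 2
apply: trace(b a b^2) = trace(b)*trace(a b^2) - trace(a b) = y^2*z - x*y - z
apply: trace(a b a) = trace(a)*trace(b a) - trace(b) = x*z - y
use: trace(b a b^2 a) = trace(b)*trace(a b a b) - trace(a b a) = y*z^2 - x*z - y
apply: trace(b a^-1 b a b) = trace(b a b^2)*trace(a) - trace(b a b^2 a) = x*y^2*z - x^2*y - y*z^2 + y
trace(b a b a b a) = trace(b a b a)*trace(b a) - trace(a b) = z^3 - 3*z
trace(b a^-1 b a b a) = trace(b a b a b)*trace(a) - trace(b a b a b a) = x*y*z^2 - x^2*z - z^3 - x*y + 3*z
apply: trace(a^-1 b a b a^-1 b) = trace(b a^-1 b a b)*trace(a) - trace(b a^-1 b a b a) = x^2*y^2*z - x^3*y - 2*x*y*z^2 + x^2*z + z^3 + 2*x*y - 3*z
apply: trace(b a b a^-1 b) = trace(b^2 a b)*trace(a) - trace(b^2 a b a) = x*y^2*z - x^2*y - y*z^2 + y
use: trace(a b a^-1 b a^-2 b) = trace(a^-1 b a b a^-1 b)*trace(a) - trace(a^-1 b a b a^-1 b a) = x^3*y^2*z - x^4*y - 2*x^2*y*z^2 + x^3*z - x*y^2*z + x*z^3 + 3*x^2*y + y*z^2 - 3*x*z - y
trace(b a^-1 b a^-2 b^-1 a) = trace(a b a^-1 b a^-2)*trace(b) - trace(a b a^-1 b a^-2 b) = -x^3*y^2*z + x^4*y + x^2*y^3 + 2*x^2*y*z^2 - x^3*z - x*y^2*z - x*z^3 - 3*x^2*y + 3*x*z - y
use: trace(a^-1 b^-1 a^-1 b a^-1 b a^-1) = trace(b a^-1 b a^-2 b^-1)*trace(a) - trace(b a^-1 b a^-2 b^-1 a) = x^3*y^2*z - x^2*y^3 - 2*x^2*y*z^2 + x*y^2*z + x*z^3 + x^2*y - 2*x*z + y
use: trace(a b^2 a) = trace(a)*trace(b^2 a) - trace(b^2) = x*y*z - x^2 - y^2 + 2
apply: trace(b^-1 a b^2 a) = trace(a b^2 a)*trace(b) - trace(a b^2 a b) = x*y^2*z - x^2*y - y^3 - y*z^2 + x*z + 3*y
trace(b a^-1 b^-1 a b) = trace(b^-1 a b^2)*trace(a) - trace(b^-1 a b^2 a) = -x*y^2*z + x^2*y + y^3 + y*z^2 - 3*y
trace(a b a b a) = trace(a)*trace(b a b a) - trace(b a b) = x*z^2 - y*z - x
trace(b^-1 a b a b a) = trace(a b a b a)*trace(b) - trace(a b a b a b) = x*y*z^2 - y^2*z - z^3 - x*y + 3*z
trace(b a^-1 b^-1 a b a) = trace(b^-1 a b a b)*trace(a) - trace(b^-1 a b a b a) = -x*y*z^2 + x^2*z + y^2*z + z^3 - 3*z
trace(b a^-1 b a^-1 b^-1 a) = trace(b a^-1 b^-1 a b)*trace(a) - trace(b a^-1 b^-1 a b a) = -x^2*y^2*z + x^3*y + x*y^3 + 2*x*y*z^2 - x^2*z - y^2*z - z^3 - 3*x*y + 3*z
use: trace(a^-1 b^-1 a^-1 b a^-1 b) = trace(b a^-1 b a^-1 b^-1)*trace(a) - trace(b a^-1 b a^-1 b^-1 a) = x^2*y^2*z - x*y^3 - 2*x*y*z^2 + y^2*z + z^3 + 2*x*y - 3*z
apply: trace(a^-1 b a^-1 b a^-3 b^-1) = trace(a^-1 b^-1 a^-1 b a^-1 b a^-1)*trace(a) - trace(a^-1 b^-1 a^-1 b a^-1 b) = x^4*y^2*z - x^3*y^3 - 2*x^3*y*z^2 + x^2*z^3 + x^3*y + x*y^3 + 2*x*y*z^2 - 2*x^2*z - y^2*z - z^3 - x*y + 3*z
use: trace(a^-1 b a^-1 b a^-1) = trace(b a^-1 b a^-1)*trace(a) - trace(b a^-1 b) = x^3*y^2 - 2*x^2*y*z - x*y^2 + x*z^2 + y*z - x
apply: trace(a^-2 b a^-1 b a^-1) = trace(a^-1 b a^-1 b a^-1)*trace(a) - trace(a^-1 b a^-1 b) = x^4*y^2 - 2*x^3*y*z - 2*x^2*y^2 + x^2*z^2 + 3*x*y*z - x^2 - z^2 + 2
trace(a^-1 b a^-1 b a^-3) = trace(a^-2 b a^-1 b a^-1)*trace(a) - trace(a^-2 b a^-1 b) = x^5*y^2 - 2*x^4*y*z - 3*x^3*y^2 + x^3*z^2 + 5*x^2*y*z - x^3 + x*y^2 - 2*x*z^2 - y*z + 3*x
trace(b^-2 a^-1 b a^-1 b a^-3) = trace(a^-1 b a^-1 b a^-3 b^-1)*trace(b) - trace(a^-1 b a^-1 b a^-3) = x^4*y^3*z - x^5*y^2 - x^3*y^4 - 2*x^3*y^2*z^2 + 2*x^4*y*z + x^2*y*z^3 + 4*x^3*y^2 - x^3*z^2 + x*y^4 + 2*x*y^2*z^2 - 7*x^2*y*z - y^3*z - y*z^3 + x^3 - 2*x*y^2 + 2*x*z^2 + 4*y*z - 3*x

x^4*y^3*z - x^5*y^2 - x^3*y^4 - 2*x^3*y^2*z^2 + 2*x^4*y*z + x^2*y*z^3 + 4*x^3*y^2 - x^3*z^2 + x*y^4 + 2*x*y^2*z^2 - 7*x^2*y*z - y^3*z - y*z^3 + x^3 - 2*x*y^2 + 2*x*z^2 + 4*y*z - 3*x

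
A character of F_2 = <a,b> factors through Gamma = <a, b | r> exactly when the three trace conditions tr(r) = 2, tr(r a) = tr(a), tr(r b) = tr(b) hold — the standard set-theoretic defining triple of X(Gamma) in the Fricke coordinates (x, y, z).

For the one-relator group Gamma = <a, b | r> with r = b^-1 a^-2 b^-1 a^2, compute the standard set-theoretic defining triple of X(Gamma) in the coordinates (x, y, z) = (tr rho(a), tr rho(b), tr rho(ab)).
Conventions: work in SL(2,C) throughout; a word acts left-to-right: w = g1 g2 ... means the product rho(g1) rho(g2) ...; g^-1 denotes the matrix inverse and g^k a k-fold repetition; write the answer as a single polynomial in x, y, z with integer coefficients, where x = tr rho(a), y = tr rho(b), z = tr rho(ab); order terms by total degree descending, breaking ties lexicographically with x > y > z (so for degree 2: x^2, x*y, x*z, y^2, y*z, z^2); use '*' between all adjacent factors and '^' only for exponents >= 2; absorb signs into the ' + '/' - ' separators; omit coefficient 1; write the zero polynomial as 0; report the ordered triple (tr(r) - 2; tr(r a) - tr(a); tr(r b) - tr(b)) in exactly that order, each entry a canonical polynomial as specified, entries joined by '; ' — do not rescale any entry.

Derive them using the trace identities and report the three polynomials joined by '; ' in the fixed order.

trace(b^-1) = trace(b) = y
trace(a^2) = trace(a)*trace(a) - trace(1)  (reduce the a square) = x^2 - 2
trace(a b a) = trace(a)*trace(b a) - trace(b)  (reduce the a square) = x*z - y
trace(a^2 b a) = trace(a)*trace(a b a) - trace(a b)  (reduce the a square) = x^2*z - x*y - z
trace(b a b a) = trace(b a)*trace(b a) - trace(1)  (split on b) = z^2 - 2
trace(b a b) = trace(b)*trace(a b) - trace(a)  (reduce the b square) = y*z - x
trace(a^2 b a b) = trace(a)*trace(b a b a) - trace(b a b)  (reduce the a square) = x*z^2 - y*z - x
trace(b^-1 a^2 b a) = trace(a^2 b a)*trace(b) - trace(a^2 b a b)  (eliminate b^-1) = x^2*y*z - x*y^2 - x*z^2 + x
trace(b^-1 a^2 b a^-1) = trace(b^-1 a^2 b)*trace(a) - trace(b^-1 a^2 b a)  (eliminate a^-1) = -x^2*y*z + x^3 + x*y^2 + x*z^2 - 3*x
trace(a^-2 b^-1 a^2 b) = trace(b^-1 a^2 b a^-1)*trace(a) - trace(b^-1 a^2 b)  (eliminate a^-1) = -x^3*y*z + x^4 + x^2*y^2 + x^2*z^2 - 4*x^2 + 2
trace(b^-1 a^-2 b^-1 a^2) = trace(a^-2 b^-1 a^2)*trace(b) - trace(a^-2 b^-1 a^2 b)  (eliminate b^-1) = x^3*y*z - x^4 - x^2*y^2 - x^2*z^2 + 4*x^2 + y^2 - 2
trace(b^-1 a^2) = trace(a^2)*trace(b) - trace(a^2 b) = x^2*y - x*z - y
trace(a b^2 a) = trace(b)*trace(a^2 b) - trace(a^2) = x*y*z - x^2 - y^2 + 2
trace(b a^3 b) = trace(a)*trace(a b^2 a) - trace(a b^2) = x^2*y*z - x^3 - x*y^2 - y*z + 3*x
trace(b a^3 b a) = trace(a)*trace(a b a b a) - trace(a b a b) = x^2*z^2 - x*y*z - x^2 - z^2 + 2
trace(a^3 b a^-1 b) = trace(b a^3 b)*trace(a) - trace(b a^3 b a) = x^3*y*z - x^4 - x^2*y^2 - x^2*z^2 + 4*x^2 + z^2 - 2
trace(a^-1 b^-1 a^3 b) = trace(a^3 b a^-1)*trace(b) - trace(a^3 b a^-1 b) = -x^3*y*z + x^4 + x^2*y^2 + x^2*z^2 + x*y*z - 4*x^2 - y^2 - z^2 + 2
trace(a^-1 b^-1 a^3 b^-1) = trace(a^-1 b^-1 a^3)*trace(b) - trace(a^-1 b^-1 a^3 b) = x^3*y*z - x^4 - x^2*z^2 - 2*x*y*z + 4*x^2 + z^2 - 2
trace(a^3) = trace(a)*trace(a^2) - trace(a) = x^3 - 3*x
trace(a^3 b^-1) = trace(a^3)*trace(b) - trace(a^3 b) = x^3*y - x^2*z - 2*x*y + z
trace(b^-1 a^3 b^-1) = trace(a^3 b^-1)*trace(b) - trace(a^3) = x^3*y^2 - x^2*y*z - x^3 - 2*x*y^2 + y*z + 3*x
trace(b^-1 a^-2 b^-1 a^3) = trace(a^-1 b^-1 a^3 b^-1)*trace(a) - trace(a^-1 b^-1 a^3 b^-1 a) = x^4*y*z - x^5 - x^3*y^2 - x^3*z^2 - x^2*y*z + 5*x^3 + 2*x*y^2 + x*z^2 - y*z - 5*x
assemble the triple (trace(r) - 2; trace(r a) - x; trace(r b) - y)

x^3*y*z - x^4 - x^2*y^2 - x^2*z^2 + 4*x^2 + y^2 - 4; x^4*y*z - x^5 - x^3*y^2 - x^3*z^2 - x^2*y*z + 5*x^3 + 2*x*y^2 + x*z^2 - y*z - 6*x; 0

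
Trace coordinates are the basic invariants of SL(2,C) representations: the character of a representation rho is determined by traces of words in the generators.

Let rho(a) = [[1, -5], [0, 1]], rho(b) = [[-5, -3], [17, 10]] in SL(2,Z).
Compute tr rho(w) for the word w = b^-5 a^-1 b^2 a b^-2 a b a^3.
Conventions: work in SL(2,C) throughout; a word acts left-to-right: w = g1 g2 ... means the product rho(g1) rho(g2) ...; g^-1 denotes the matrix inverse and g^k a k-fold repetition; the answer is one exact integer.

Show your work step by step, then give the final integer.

rho(b^-1) = [[10, 3], [-17, -5]]
... * rho(b^-1) = [[10, 3], [-17, -5]]  ->  [[49, 15], [-85, -26]]
... * rho(b^-1) = [[10, 3], [-17, -5]]  ->  [[235, 72], [-408, -125]]
... * rho(b^-1) = [[10, 3], [-17, -5]]  ->  [[1126, 345], [-1955, -599]]
... * rho(b^-1) = [[10, 3], [-17, -5]]  ->  [[5395, 1653], [-9367, -2870]]
... * rho(a^-1) = [[1, 5], [0, 1]]  ->  [[5395, 28628], [-9367, -49705]]
... * rho(b) = [[-5, -3], [17, 10]]  ->  [[459701, 270095], [-798150, -468949]]
... * rho(b) = [[-5, -3], [17, 10]]  ->  [[2293110, 1321847], [-3981383, -2295040]]
... * rho(a) = [[1, -5], [0, 1]]  ->  [[2293110, -10143703], [-3981383, 17611875]]
... * rho(b^-1) = [[10, 3], [-17, -5]]  ->  [[195374051, 57597845], [-339215705, -100003524]]
... * rho(b^-1) = [[10, 3], [-17, -5]]  ->  [[974577145, 298132928], [-1692097142, -517629495]]
... * rho(a) = [[1, -5], [0, 1]]  ->  [[974577145, -4574752797], [-1692097142, 7942856215]]
... * rho(b) = [[-5, -3], [17, 10]]  ->  [[-82643683274, -48671259405], [143489041365, 84504853576]]
... * rho(a) = [[1, -5], [0, 1]]  ->  [[-82643683274, 364547156965], [143489041365, -632940353249]]
... * rho(a) = [[1, -5], [0, 1]]  ->  [[-82643683274, 777765573335], [143489041365, -1350385560074]]
... * rho(a) = [[1, -5], [0, 1]]  ->  [[-82643683274, 1190983989705], [143489041365, -2067830766899]]
tr = -82643683274 + -2067830766899 = -2150474450173

-2150474450173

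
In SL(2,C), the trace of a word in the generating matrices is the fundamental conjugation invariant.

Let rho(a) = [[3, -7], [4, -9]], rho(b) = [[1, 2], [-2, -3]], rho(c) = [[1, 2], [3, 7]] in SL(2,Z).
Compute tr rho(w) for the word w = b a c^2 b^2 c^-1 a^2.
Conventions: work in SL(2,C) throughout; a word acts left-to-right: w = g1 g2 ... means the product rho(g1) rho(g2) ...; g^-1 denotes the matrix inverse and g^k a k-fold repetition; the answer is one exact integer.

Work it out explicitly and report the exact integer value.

rho(b) = [[1, 2], [-2, -3]]
... * rho(a) = [[3, -7], [4, -9]]  ->  [[11, -25], [-18, 41]]
... * rho(c) = [[1, 2], [3, 7]]  ->  [[-64, -153], [105, 251]]
... * rho(c) = [[1, 2], [3, 7]]  ->  [[-523, -1199], [858, 1967]]
... * rho(b) = [[1, 2], [-2, -3]]  ->  [[1875, 2551], [-3076, -4185]]
... * rho(b) = [[1, 2], [-2, -3]]  ->  [[-3227, -3903], [5294, 6403]]
... * rho(c^-1) = [[7, -2], [-3, 1]]  ->  [[-10880, 2551], [17849, -4185]]
... * rho(a) = [[3, -7], [4, -9]]  ->  [[-22436, 53201], [36807, -87278]]
... * rho(a) = [[3, -7], [4, -9]]  ->  [[145496, -321757], [-238691, 527853]]
tr = 145496 + 527853 = 673349

673349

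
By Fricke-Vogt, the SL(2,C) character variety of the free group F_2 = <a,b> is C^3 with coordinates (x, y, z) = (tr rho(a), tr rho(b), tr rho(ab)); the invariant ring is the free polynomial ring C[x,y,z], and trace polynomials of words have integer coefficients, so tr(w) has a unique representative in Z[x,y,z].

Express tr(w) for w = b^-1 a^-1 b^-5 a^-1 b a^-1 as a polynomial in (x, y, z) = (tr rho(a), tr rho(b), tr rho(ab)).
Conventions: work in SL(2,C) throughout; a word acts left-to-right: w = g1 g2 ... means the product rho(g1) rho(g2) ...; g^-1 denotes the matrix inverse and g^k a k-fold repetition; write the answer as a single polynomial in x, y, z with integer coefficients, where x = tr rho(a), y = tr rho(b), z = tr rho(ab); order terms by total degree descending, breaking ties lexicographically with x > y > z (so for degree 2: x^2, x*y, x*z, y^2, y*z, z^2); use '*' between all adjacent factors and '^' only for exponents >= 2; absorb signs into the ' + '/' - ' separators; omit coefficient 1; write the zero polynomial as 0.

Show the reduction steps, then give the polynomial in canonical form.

x*y^5*z^2 - x^2*y^4*z - y^6*z - y^4*z^3 - 2*x*y^3*z^2 + 2*x^2*y^2*z + 6*y^4*z + 3*y^2*z^3 - x*y*z^2 - 10*y^2*z - z^3 + x*y + 3*z

tr(b^-1) = tr(b) = y
apply: tr(b^-2) = tr(b^-1) * tr(b) - tr(1)  (eliminate b^-1) = y^2 - 2
tr(a b^-1) = tr(a) * tr(b) - tr(a b)  (eliminate b^-1) = x*y - z
tr(b^-2 a) = tr(a b^-1) * tr(b) - tr(a)  (eliminate b^-1) = x*y^2 - y*z - x
use: tr(b^-1 a^-1 b^-1) = tr(b^-2) * tr(a) - tr(b^-2 a)  (eliminate a^-1) = y*z - x
apply: tr(b^-3 a^-1) = tr(b^-1 a^-1 b^-1) * tr(b) - tr(b^-1 a^-1)  (eliminate b^-1) = y^2*z - x*y - z
apply: tr(b^-4 a^-1) = tr(b^-3 a^-1) * tr(b) - tr(b^-3 a^-1 b)  (eliminate b^-1) = y^3*z - x*y^2 - 2*y*z + x
tr(b^-3) = tr(b^-2) * tr(b) - tr(b^-1)  (eliminate b^-1) = y^3 - 3*y
tr(b^-4) = tr(b^-3) * tr(b) - tr(b^-2)  (eliminate b^-1) = y^4 - 4*y^2 + 2
use: tr(a^-2 b^-4) = tr(b^-4 a^-1) * tr(a) - tr(b^-4)  (eliminate a^-1) = x*y^3*z - x^2*y^2 - y^4 - 2*x*y*z + x^2 + 4*y^2 - 2
apply: tr(a^-2) = tr(a^-1) * tr(a) - tr(1)  (eliminate a^-1) = x^2 - 2
apply: tr(a^-2 b) = tr(b a^-1) * tr(a) - tr(b)  (eliminate a^-1) = x^2*y - x*z - y
tr(b^-1 a^-2) = tr(a^-2) * tr(b) - tr(a^-2 b)  (eliminate b^-1) = x*z - y
tr(b^-1 a^-2 b^-1) = tr(b^-1 a^-2) * tr(b) - tr(b^-1 a^-2 b)  (eliminate b^-1) = x*y*z - x^2 - y^2 + 2
apply: tr(a^-2 b^-3) = tr(b^-1 a^-2 b^-1) * tr(b) - tr(b^-1 a^-2)  (eliminate b^-1) = x*y^2*z - x^2*y - y^3 - x*z + 3*y
use: tr(a^-1 b^-5 a^-1) = tr(a^-2 b^-4) * tr(b) - tr(a^-2 b^-3)  (eliminate b^-1) = x*y^4*z - x^2*y^3 - y^5 - 3*x*y^2*z + 2*x^2*y + 5*y^3 + x*z - 5*y
use: tr(a b a b) = tr(a b) * tr(a b) - tr(1)  (split on a) = z^2 - 2
use: tr(b a b^-1 a) = tr(a b a) * tr(b) - tr(a b a b)  (eliminate b^-1) = x*y*z - y^2 - z^2 + 2
apply: tr(b^-1 a^-1 b a) = tr(b a b^-1) * tr(a) - tr(b a b^-1 a)  (eliminate a^-1) = -x*y*z + x^2 + y^2 + z^2 - 2
use: tr(a b a b a) = tr(a) * tr(b a b a) - tr(b a b)  (reduce the a square) = x*z^2 - y*z - x
tr(a b a b a b) = tr(a b a b) * tr(a b) - tr(b a)  (split on a) = z^3 - 3*z
tr(b a b a b^-1 a) = tr(a b a b a) * tr(b) - tr(a b a b a b)  (eliminate b^-1) = x*y*z^2 - y^2*z - z^3 - x*y + 3*z
apply: tr(b^-1 a^-1 b a b a) = tr(b a b a b^-1) * tr(a) - tr(b a b a b^-1 a)  (eliminate a^-1) = -x*y*z^2 + x^2*z + y^2*z + z^3 - 3*z
tr(b^-2 a^-1 b a b a) = tr(b^-1 a^-1 b a b a) * tr(b) - tr(b^-1 a^-1 b a b a b)  (eliminate b^-1) = -x*y^2*z^2 + x^2*y*z + y^3*z + y*z^3 - 4*y*z + x
tr(a^-1 b^-2 a^-1 b a b) = tr(b^-2 a^-1 b a b) * tr(a) - tr(b^-2 a^-1 b a b a)  (eliminate a^-1) = x*y^2*z^2 - 2*x^2*y*z - y^3*z - y*z^3 + x^3 + x*y^2 + x*z^2 + 4*y*z - 3*x
use: tr(b^-2 a^-1 b a b^-1 a^-1) = tr(a^-1 b^-2 a^-1 b a) * tr(b) - tr(a^-1 b^-2 a^-1 b a b)  (eliminate b^-1) = -x*y^2*z^2 + 2*x^2*y*z + y^3*z + y*z^3 - x^3 - x*y^2 - x*z^2 - 3*y*z + 3*x
apply: tr(a^-1 b a b^-1 a^-1) = tr(a^-1 b a b^-1) * tr(a) - tr(a^-1 b a b^-1 a)  (eliminate a^-1) = -x^2*y*z + x^3 + x*y^2 + x*z^2 - 3*x
use: tr(a b a^-1 b a) = tr(b a^2 b) * tr(a) - tr(b a^2 b a)  (eliminate a^-1) = x^2*y*z - x^3 - x*y^2 - x*z^2 + y*z + 3*x
tr(b a b a b) = tr(b) * tr(a b a b) - tr(a b a)  (reduce the b square) = y*z^2 - x*z - y
use: tr(a b a^-1 b a b) = tr(b a b a b) * tr(a) - tr(b a b a b a)  (eliminate a^-1) = x*y*z^2 - x^2*z - z^3 - x*y + 3*z
tr(b a^-1 b a b^-1 a) = tr(a b a^-1 b a) * tr(b) - tr(a b a^-1 b a b)  (eliminate b^-1) = x^2*y^2*z - x^3*y - x*y^3 - 2*x*y*z^2 + x^2*z + y^2*z + z^3 + 4*x*y - 3*z
tr(a^-1 b a b^-1 a^-1 b) = tr(b a^-1 b a b^-1) * tr(a) - tr(b a^-1 b a b^-1 a)  (eliminate a^-1) = -x^2*y^2*z + x^3*y + x*y^3 + 2*x*y*z^2 - x^2*z - y^2*z - z^3 - 3*x*y + 3*z
apply: tr(b^-1 a^-1 b a b^-1 a^-1) = tr(a^-1 b a b^-1 a^-1) * tr(b) - tr(a^-1 b a b^-1 a^-1 b)  (eliminate b^-1) = -x*y*z^2 + x^2*z + y^2*z + z^3 - 3*z
use: tr(b^-1 a^-1 b a b^-1 a^-1 b^-2) = tr(b^-2 a^-1 b a b^-1 a^-1) * tr(b) - tr(b^-2 a^-1 b a b^-1 a^-1 b)  (eliminate b^-1) = -x*y^3*z^2 + 2*x^2*y^2*z + y^4*z + y^2*z^3 - x^3*y - x*y^3 - x^2*z - 4*y^2*z - z^3 + 3*x*y + 3*z
use: tr(b^-3 a^-1 b a b^-1 a^-1 b^-1) = tr(b^-1 a^-1 b a b^-1 a^-1 b^-2) * tr(b) - tr(b^-1 a^-1 b a b^-1 a^-1 b^-1)  (eliminate b^-1) = -x*y^4*z^2 + 2*x^2*y^3*z + y^5*z + y^3*z^3 - x^3*y^2 - x*y^4 + x*y^2*z^2 - 3*x^2*y*z - 5*y^3*z - 2*y*z^3 + x^3 + 4*x*y^2 + x*z^2 + 6*y*z - 3*x
tr(b^-1 a^-1 b^-5 a^-1 b a) = tr(b^-3 a^-1 b a b^-1 a^-1 b^-1) * tr(b) - tr(b^-3 a^-1 b a b^-1 a^-1)  (eliminate b^-1) = -x*y^5*z^2 + 2*x^2*y^4*z + y^6*z + y^4*z^3 - x^3*y^3 - x*y^5 + 2*x*y^3*z^2 - 5*x^2*y^2*z - 6*y^4*z - 3*y^2*z^3 + 2*x^3*y + 5*x*y^3 + x*y*z^2 + x^2*z + 10*y^2*z + z^3 - 6*x*y - 3*z
tr(b^-1 a^-1 b^-5 a^-1 b a^-1) = tr(b^-1 a^-1 b^-5 a^-1 b) * tr(a) - tr(b^-1 a^-1 b^-5 a^-1 b a)  (eliminate a^-1) = x*y^5*z^2 - x^2*y^4*z - y^6*z - y^4*z^3 - 2*x*y^3*z^2 + 2*x^2*y^2*z + 6*y^4*z + 3*y^2*z^3 - x*y*z^2 - 10*y^2*z - z^3 + x*y + 3*z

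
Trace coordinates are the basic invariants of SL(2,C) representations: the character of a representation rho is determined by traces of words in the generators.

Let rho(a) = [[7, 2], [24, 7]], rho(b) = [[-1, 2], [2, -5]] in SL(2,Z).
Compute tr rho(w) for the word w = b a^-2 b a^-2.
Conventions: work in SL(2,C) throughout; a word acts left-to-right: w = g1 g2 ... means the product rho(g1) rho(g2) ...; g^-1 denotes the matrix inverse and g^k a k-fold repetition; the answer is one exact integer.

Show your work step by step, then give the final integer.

1716098

rho(b) = [[-1, 2], [2, -5]]
... * rho(a^-1) = [[7, -2], [-24, 7]]  ->  [[-55, 16], [134, -39]]
... * rho(a^-1) = [[7, -2], [-24, 7]]  ->  [[-769, 222], [1874, -541]]
... * rho(b) = [[-1, 2], [2, -5]]  ->  [[1213, -2648], [-2956, 6453]]
... * rho(a^-1) = [[7, -2], [-24, 7]]  ->  [[72043, -20962], [-175564, 51083]]
... * rho(a^-1) = [[7, -2], [-24, 7]]  ->  [[1007389, -290820], [-2454940, 708709]]
tr = 1007389 + 708709 = 1716098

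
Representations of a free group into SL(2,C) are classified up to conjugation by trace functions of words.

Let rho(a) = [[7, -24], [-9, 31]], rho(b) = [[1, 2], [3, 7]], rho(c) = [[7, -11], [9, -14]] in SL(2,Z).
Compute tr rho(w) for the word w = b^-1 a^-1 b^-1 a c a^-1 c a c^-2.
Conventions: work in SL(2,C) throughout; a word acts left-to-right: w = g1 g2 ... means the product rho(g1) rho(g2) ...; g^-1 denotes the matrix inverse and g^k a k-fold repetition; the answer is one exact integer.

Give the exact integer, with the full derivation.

166498207505

rho(b^-1) = [[7, -2], [-3, 1]]
... * rho(a^-1) = [[31, 24], [9, 7]]  ->  [[199, 154], [-84, -65]]
... * rho(b^-1) = [[7, -2], [-3, 1]]  ->  [[931, -244], [-393, 103]]
... * rho(a) = [[7, -24], [-9, 31]]  ->  [[8713, -29908], [-3678, 12625]]
... * rho(c) = [[7, -11], [9, -14]]  ->  [[-208181, 322869], [87879, -136292]]
... * rho(a^-1) = [[31, 24], [9, 7]]  ->  [[-3547790, -2736261], [1497621, 1155052]]
... * rho(c) = [[7, -11], [9, -14]]  ->  [[-49460879, 77333344], [20878815, -32644559]]
... * rho(a) = [[7, -24], [-9, 31]]  ->  [[-1042226249, 3584394760], [439952736, -1513072889]]
... * rho(c^-1) = [[-14, 11], [-9, 7]]  ->  [[-17668385354, 13626274581], [7458317697, -5752030127]]
... * rho(c^-1) = [[-14, 11], [-9, 7]]  ->  [[124720923727, -98968316827], [-52648176615, 41777283778]]
tr = 124720923727 + 41777283778 = 166498207505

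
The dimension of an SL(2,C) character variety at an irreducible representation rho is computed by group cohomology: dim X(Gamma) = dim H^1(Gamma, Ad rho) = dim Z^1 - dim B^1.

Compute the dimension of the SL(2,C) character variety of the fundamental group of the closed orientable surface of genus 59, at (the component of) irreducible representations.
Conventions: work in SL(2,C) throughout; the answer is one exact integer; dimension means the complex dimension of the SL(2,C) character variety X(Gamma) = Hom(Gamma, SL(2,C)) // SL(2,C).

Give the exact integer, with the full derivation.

348

Gamma = pi_1(Sigma_59) = < a_1, b_1, ..., a_59, b_59 | prod [a_i, b_i] > has 2g = 118 generators and 1 relator.
Unconstrained cocycle data is one sl_2 vector per generator (354 dimensions), cut by the relator condition d_2(z) = 0.
At an irreducible rho, H^2 = coker(d_2) vanishes (Poincare duality: H^2 is dual to H^0 = invariants = 0), so d_2 is surjective onto sl_2 and dim Z^1 = 354 - 3 = 351.
dim B^1 = 3 (coboundaries, injective at irreducible rho).
Hence dim X = 351 - 3 = 348.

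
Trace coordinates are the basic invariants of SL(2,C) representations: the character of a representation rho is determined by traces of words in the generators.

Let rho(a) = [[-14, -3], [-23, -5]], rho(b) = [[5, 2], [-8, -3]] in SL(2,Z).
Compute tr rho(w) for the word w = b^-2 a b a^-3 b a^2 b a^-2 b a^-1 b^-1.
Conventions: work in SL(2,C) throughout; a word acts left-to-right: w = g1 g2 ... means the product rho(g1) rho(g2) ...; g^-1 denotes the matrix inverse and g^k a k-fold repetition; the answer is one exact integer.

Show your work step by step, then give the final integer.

rho(b^-1) = [[-3, -2], [8, 5]]
... * rho(b^-1) = [[-3, -2], [8, 5]]  ->  [[-7, -4], [16, 9]]
... * rho(a) = [[-14, -3], [-23, -5]]  ->  [[190, 41], [-431, -93]]
... * rho(b) = [[5, 2], [-8, -3]]  ->  [[622, 257], [-1411, -583]]
... * rho(a^-1) = [[-5, 3], [23, -14]]  ->  [[2801, -1732], [-6354, 3929]]
... * rho(a^-1) = [[-5, 3], [23, -14]]  ->  [[-53841, 32651], [122137, -74068]]
... * rho(a^-1) = [[-5, 3], [23, -14]]  ->  [[1020178, -618637], [-2314249, 1403363]]
... * rho(b) = [[5, 2], [-8, -3]]  ->  [[10049986, 3896267], [-22798149, -8838587]]
... * rho(a) = [[-14, -3], [-23, -5]]  ->  [[-230313945, -49631293], [522461587, 112587382]]
... * rho(a) = [[-14, -3], [-23, -5]]  ->  [[4365914969, 939098300], [-9903972004, -2130321671]]
... * rho(b) = [[5, 2], [-8, -3]]  ->  [[14316788445, 5914535038], [-32477286652, -13416978995]]
... * rho(a^-1) = [[-5, 3], [23, -14]]  ->  [[64450363649, -39853125197], [-146204083625, 90405845974]]
... * rho(a^-1) = [[-5, 3], [23, -14]]  ->  [[-1238873697776, 751294843705], [2810354875527, -1704294094511]]
... * rho(b) = [[5, 2], [-8, -3]]  ->  [[-12204727238520, -4731631926667], [27686127133723, 10733592034587]]
... * rho(a^-1) = [[-5, 3], [23, -14]]  ->  [[-47803898120741, 29628665257778], [108441981126886, -67211907083049]]
... * rho(b^-1) = [[-3, -2], [8, 5]]  ->  [[380441016424447, 243751122530372], [-863021200045050, -552943497669017]]
tr = 380441016424447 + -552943497669017 = -172502481244570

-172502481244570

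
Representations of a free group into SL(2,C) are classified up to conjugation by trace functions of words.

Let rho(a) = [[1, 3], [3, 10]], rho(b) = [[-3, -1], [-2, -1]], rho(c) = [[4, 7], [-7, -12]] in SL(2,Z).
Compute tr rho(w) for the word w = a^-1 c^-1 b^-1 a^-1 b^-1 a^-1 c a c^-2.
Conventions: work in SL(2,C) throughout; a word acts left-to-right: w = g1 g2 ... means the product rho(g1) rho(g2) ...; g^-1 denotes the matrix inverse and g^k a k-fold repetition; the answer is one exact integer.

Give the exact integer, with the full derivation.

rho(a^-1) = [[10, -3], [-3, 1]]
... * rho(c^-1) = [[-12, -7], [7, 4]]  ->  [[-141, -82], [43, 25]]
... * rho(b^-1) = [[-1, 1], [2, -3]]  ->  [[-23, 105], [7, -32]]
... * rho(a^-1) = [[10, -3], [-3, 1]]  ->  [[-545, 174], [166, -53]]
... * rho(b^-1) = [[-1, 1], [2, -3]]  ->  [[893, -1067], [-272, 325]]
... * rho(a^-1) = [[10, -3], [-3, 1]]  ->  [[12131, -3746], [-3695, 1141]]
... * rho(c) = [[4, 7], [-7, -12]]  ->  [[74746, 129869], [-22767, -39557]]
... * rho(a) = [[1, 3], [3, 10]]  ->  [[464353, 1522928], [-141438, -463871]]
... * rho(c^-1) = [[-12, -7], [7, 4]]  ->  [[5088260, 2841241], [-1549841, -865418]]
... * rho(c^-1) = [[-12, -7], [7, 4]]  ->  [[-41170433, -24252856], [12540166, 7387215]]
tr = -41170433 + 7387215 = -33783218

-33783218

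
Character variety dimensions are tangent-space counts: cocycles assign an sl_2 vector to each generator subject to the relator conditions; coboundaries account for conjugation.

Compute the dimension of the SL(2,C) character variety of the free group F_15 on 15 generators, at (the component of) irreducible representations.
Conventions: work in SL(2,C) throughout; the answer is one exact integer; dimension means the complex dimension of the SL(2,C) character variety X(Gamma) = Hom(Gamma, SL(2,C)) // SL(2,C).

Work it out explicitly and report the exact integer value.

42

Here Gamma is free of rank 15 — no relator constrains a cocycle.
Z^1(Gamma, Ad rho) = (sl_2)^15: a cocycle is a free choice of one sl_2 vector per generator, so dim Z^1 = 3*15 = 45.
At an irreducible rho the centralizer of the image in sl_2 is 0, so the coboundary map sl_2 -> Z^1 is injective: dim B^1 = 3.
dim H^1 = 45 - 3 = 42, which is dim X.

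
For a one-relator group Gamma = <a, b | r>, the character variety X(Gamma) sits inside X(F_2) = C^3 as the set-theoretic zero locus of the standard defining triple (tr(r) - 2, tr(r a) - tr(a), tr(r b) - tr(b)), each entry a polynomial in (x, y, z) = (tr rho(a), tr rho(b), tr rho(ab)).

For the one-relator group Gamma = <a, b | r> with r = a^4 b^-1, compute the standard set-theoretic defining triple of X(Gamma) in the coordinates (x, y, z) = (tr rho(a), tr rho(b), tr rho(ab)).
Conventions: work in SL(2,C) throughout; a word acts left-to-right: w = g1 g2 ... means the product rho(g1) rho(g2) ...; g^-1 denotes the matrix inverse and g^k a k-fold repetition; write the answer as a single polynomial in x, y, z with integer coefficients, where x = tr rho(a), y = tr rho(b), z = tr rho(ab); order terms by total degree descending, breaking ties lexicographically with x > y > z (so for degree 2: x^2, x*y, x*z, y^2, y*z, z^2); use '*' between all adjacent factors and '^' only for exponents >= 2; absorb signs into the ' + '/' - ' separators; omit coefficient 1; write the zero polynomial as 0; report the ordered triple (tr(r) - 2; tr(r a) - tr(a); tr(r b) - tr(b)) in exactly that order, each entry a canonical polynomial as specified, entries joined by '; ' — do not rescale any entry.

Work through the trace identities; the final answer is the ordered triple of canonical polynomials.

apply: trace(a^2) = trace(a)*trace(a) - trace(1) = x^2 - 2
use: trace(a^3) = trace(a)*trace(a^2) - trace(a) = x^3 - 3*x
use: trace(a^4) = trace(a)*trace(a^3) - trace(a^2) = x^4 - 4*x^2 + 2
trace(b a^2) = trace(a)*trace(b a) - trace(b) = x*z - y
use: trace(a^2 b a) = trace(a)*trace(b a^2) - trace(b a) = x^2*z - x*y - z
trace(a^4 b) = trace(a)*trace(a^2 b a) - trace(a^2 b) = x^3*z - x^2*y - 2*x*z + y
use: trace(a^4 b^-1) = trace(a^4)*trace(b) - trace(a^4 b) = x^4*y - x^3*z - 3*x^2*y + 2*x*z + y
trace(a^5) = trace(a)*trace(a^4) - trace(a^3) = x^5 - 5*x^3 + 5*x
use: trace(a^5 b) = trace(a)*trace(a^3 b a) - trace(a^3 b) = x^4*z - x^3*y - 3*x^2*z + 2*x*y + z
apply: trace(a^4 b^-1 a) = trace(a^5)*trace(b) - trace(a^5 b) = x^5*y - x^4*z - 4*x^3*y + 3*x^2*z + 3*x*y - z
assemble the triple (trace(r) - 2; trace(r a) - x; trace(r b) - y)

x^4*y - x^3*z - 3*x^2*y + 2*x*z + y - 2; x^5*y - x^4*z - 4*x^3*y + 3*x^2*z + 3*x*y - x - z; x^4 - 4*x^2 - y + 2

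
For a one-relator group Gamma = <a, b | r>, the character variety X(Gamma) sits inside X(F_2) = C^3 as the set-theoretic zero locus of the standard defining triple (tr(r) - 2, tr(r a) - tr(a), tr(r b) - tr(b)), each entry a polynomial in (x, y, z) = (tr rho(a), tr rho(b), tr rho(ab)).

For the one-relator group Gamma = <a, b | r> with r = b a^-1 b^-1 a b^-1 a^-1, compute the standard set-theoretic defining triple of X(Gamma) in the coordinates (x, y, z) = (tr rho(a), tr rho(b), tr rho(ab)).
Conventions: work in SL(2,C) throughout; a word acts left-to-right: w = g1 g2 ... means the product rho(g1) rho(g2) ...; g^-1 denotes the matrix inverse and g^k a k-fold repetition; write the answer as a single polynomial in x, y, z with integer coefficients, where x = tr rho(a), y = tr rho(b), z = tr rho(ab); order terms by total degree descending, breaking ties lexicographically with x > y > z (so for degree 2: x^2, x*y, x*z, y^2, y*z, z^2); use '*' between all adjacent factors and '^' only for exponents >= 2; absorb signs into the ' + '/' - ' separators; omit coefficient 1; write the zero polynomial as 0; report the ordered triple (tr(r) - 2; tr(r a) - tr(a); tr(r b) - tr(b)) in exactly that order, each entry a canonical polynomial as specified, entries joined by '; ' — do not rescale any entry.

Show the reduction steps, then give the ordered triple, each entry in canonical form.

x^2*y^2*z - x^3*y - x*y^3 - 2*x*y*z^2 + x^2*z + y^2*z + z^3 + 4*x*y - 3*z - 2; -x + y; x^2*y^3*z - x^3*y^2 - x*y^4 - 2*x*y^2*z^2 + y^3*z + y*z^3 + x^3 + 5*x*y^2 + x*z^2 - 4*y*z - 3*x - y

reduce: tr(a^-1) = tr(a) = x
reduce: tr(a^2 b) = tr(a)*tr(b a) - tr(b) = x*z - y
so tr(a^2) = tr(a)*tr(a) - tr(1) = x^2 - 2
so tr(b a^2 b) = tr(b)*tr(a^2 b) - tr(a^2) = x*y*z - x^2 - y^2 + 2
so tr(b a b a) = tr(a b)*tr(a b) - tr(1) = z^2 - 2
tr(b a b) = tr(b)*tr(a b) - tr(a) = y*z - x
reduce: tr(b a^2 b a) = tr(a)*tr(b a b a) - tr(b a b) = x*z^2 - y*z - x
tr(a b a^-1 b a) = tr(b a^2 b)*tr(a) - tr(b a^2 b a) = x^2*y*z - x^3 - x*y^2 - x*z^2 + y*z + 3*x
reduce: tr(b a b a b) = tr(b)*tr(a b a b) - tr(a b a) = y*z^2 - x*z - y
tr(b a b a b a) = tr(b a)*tr(b a b a) - tr(b^-1 a^-1) = z^3 - 3*z
so tr(a b a^-1 b a b) = tr(b a b a b)*tr(a) - tr(b a b a b a) = x*y*z^2 - x^2*z - z^3 - x*y + 3*z
so tr(b a^-1 b a b^-1 a) = tr(a b a^-1 b a)*tr(b) - tr(a b a^-1 b a b) = x^2*y^2*z - x^3*y - x*y^3 - 2*x*y*z^2 + x^2*z + y^2*z + z^3 + 4*x*y - 3*z
reduce: tr(a b^-1 a^-1 b a^-1 b) = tr(b a^-1 b a b^-1)*tr(a) - tr(b a^-1 b a b^-1 a) = -x^2*y^2*z + x^3*y + x*y^3 + 2*x*y*z^2 - x^2*z - y^2*z - z^3 - 3*x*y + 3*z
tr(b a^-1 b^-1 a b^-1 a^-1) = tr(a b^-1 a^-1 b a^-1)*tr(b) - tr(a b^-1 a^-1 b a^-1 b) = x^2*y^2*z - x^3*y - x*y^3 - 2*x*y*z^2 + x^2*z + y^2*z + z^3 + 4*x*y - 3*z
tr(a^-1 b) = tr(b)*tr(a) - tr(b a) = x*y - z
so tr(b^2) = tr(b)*tr(b) - tr(1) = y^2 - 2
tr(b^3) = tr(b)*tr(b^2) - tr(b) = y^3 - 3*y
so tr(a b^3) = tr(b)*tr(a b^2) - tr(a b) = y^2*z - x*y - z
tr(b^3 a b) = tr(b)*tr(a b^3) - tr(a b^2) = y^3*z - x*y^2 - 2*y*z + x
tr(b^3 a b a) = tr(b)*tr(b a b a b) - tr(b a b a) = y^2*z^2 - x*y*z - y^2 - z^2 + 2
tr(a^-1 b^3 a b) = tr(b^3 a b)*tr(a) - tr(b^3 a b a) = x*y^3*z - x^2*y^2 - y^2*z^2 - x*y*z + x^2 + y^2 + z^2 - 2
tr(b a b^-1 a^-1 b^2) = tr(a^-1 b^3 a)*tr(b) - tr(a^-1 b^3 a b) = -x*y^3*z + x^2*y^2 + y^4 + y^2*z^2 + x*y*z - x^2 - 4*y^2 - z^2 + 2
so tr(a b^2 a b a) = tr(a)*tr(b^2 a b a) - tr(b^2 a b) = x*y*z^2 - x^2*z - y^2*z + z
reduce: tr(a b^2 a b a b) = tr(b)*tr(a b a b a b) - tr(a b a b a) = y*z^3 - x*z^2 - 2*y*z + x
reduce: tr(b^2 a b a b^-1 a) = tr(a b^2 a b a)*tr(b) - tr(a b^2 a b a b) = x*y^2*z^2 - x^2*y*z - y^3*z - y*z^3 + x*z^2 + 3*y*z - x
tr(b a b^-1 a^-1 b^2 a) = tr(b^2 a b a b^-1)*tr(a) - tr(b^2 a b a b^-1 a) = -x*y^2*z^2 + x^2*y*z + y^3*z + y*z^3 - 3*y*z - x
reduce: tr(a b^-1 a^-1 b^2 a^-1 b) = tr(b a b^-1 a^-1 b^2)*tr(a) - tr(b a b^-1 a^-1 b^2 a) = -x^2*y^3*z + x^3*y^2 + x*y^4 + 2*x*y^2*z^2 - y^3*z - y*z^3 - x^3 - 4*x*y^2 - x*z^2 + 3*y*z + 3*x
tr(b a^-1 b^-1 a b^-1 a^-1 b) = tr(a b^-1 a^-1 b^2 a^-1)*tr(b) - tr(a b^-1 a^-1 b^2 a^-1 b) = x^2*y^3*z - x^3*y^2 - x*y^4 - 2*x*y^2*z^2 + y^3*z + y*z^3 + x^3 + 5*x*y^2 + x*z^2 - 4*y*z - 3*x
assemble the triple (tr(r) - 2; tr(r a) - x; tr(r b) - y)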